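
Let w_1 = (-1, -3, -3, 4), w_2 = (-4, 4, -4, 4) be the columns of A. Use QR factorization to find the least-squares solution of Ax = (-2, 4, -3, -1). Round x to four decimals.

w_1 = (-1, -3, -3, 4); ‖w_1‖ = 5.9161, so q_1 = (-0.1690, -0.5071, -0.5071, 0.6761).
q_1·w_2 = (-0.1690)·(-4) + (-0.5071)·4 + (-0.5071)·(-4) + 0.6761·4 = 3.3806.
u_2 = w_2 − 3.3806·q_1 = (-3.4286, 5.7143, -2.2857, 1.7143).
‖u_2‖ = 7.2506, so q_2 = (-0.4729, 0.7881, -0.3152, 0.2364).
Qᵀb = (-0.8452, 4.8075).
Back-substitute: x_2 = 4.8075/7.2506 = 0.6630.
x_1 = (-0.8452 − 3.3806·0.6630)/5.9161 = -0.5217.

x = (-0.5217, 0.6630)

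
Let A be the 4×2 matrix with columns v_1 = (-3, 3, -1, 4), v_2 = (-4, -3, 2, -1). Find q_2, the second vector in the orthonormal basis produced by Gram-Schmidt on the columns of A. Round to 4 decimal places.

q_1 = v_1/‖v_1‖ = (-3, 3, -1, 4)/5.9161 = (-0.5071, 0.5071, -0.1690, 0.6761).
r_{12} = q_1·v_2 = -0.5071.
u_2 = v_2 + 0.5071·q_1 = (-4.2571, -2.7429, 1.9143, -0.6571).
‖u_2‖ = 5.4537, so q_2 = (-0.7806, -0.5029, 0.3510, -0.1205).

q_2 = (-0.7806, -0.5029, 0.3510, -0.1205)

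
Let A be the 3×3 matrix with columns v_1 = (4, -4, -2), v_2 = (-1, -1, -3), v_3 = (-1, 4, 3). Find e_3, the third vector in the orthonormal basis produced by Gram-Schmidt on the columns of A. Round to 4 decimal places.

v_1 = (4, -4, -2); ‖v_1‖ = 6.0000, so e_1 = (0.6667, -0.6667, -0.3333).
e_1·v_2 = 0.6667·(-1) + (-0.6667)·(-1) + (-0.3333)·(-3) = 1.0000.
u_2 = v_2 − 1.0000·e_1 = (-1.6667, -0.3333, -2.6667).
‖u_2‖ = 3.1623, so e_2 = (-0.5270, -0.1054, -0.8433).
e_1·v_3 = 0.6667·(-1) + (-0.6667)·4 + (-0.3333)·3 = -4.3333; e_2·v_3 = (-0.5270)·(-1) + (-0.1054)·4 + (-0.8433)·3 = -2.4244.
u_3 = v_3 + 4.3333·e_1 + 2.4244·e_2 = (0.6111, 0.8556, -0.4889).
‖u_3‖ = 1.1595, so e_3 = (0.5270, 0.7379, -0.4216).

e_3 = (0.5270, 0.7379, -0.4216)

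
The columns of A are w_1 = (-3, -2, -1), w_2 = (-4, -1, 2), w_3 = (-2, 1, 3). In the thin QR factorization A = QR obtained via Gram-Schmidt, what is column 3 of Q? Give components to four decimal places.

q_3 = (-0.4082, 0.8165, -0.4082)

q_1 = w_1/‖w_1‖ = (-3, -2, -1)/3.7417 = (-0.8018, -0.5345, -0.2673).
r_{12} = q_1·w_2 = 3.2071.
u_2 = w_2 − 3.2071·q_1 = (-1.4286, 0.7143, 2.8571).
‖u_2‖ = 3.2733, so q_2 = (-0.4364, 0.2182, 0.8729).
r_{13} = q_1·w_3 = 0.2673; r_{23} = q_2·w_3 = 3.7097.
u_3 = w_3 − 0.2673·q_1 − 3.7097·q_2 = (-0.1667, 0.3333, -0.1667).
‖u_3‖ = 0.4082, so q_3 = (-0.4082, 0.8165, -0.4082).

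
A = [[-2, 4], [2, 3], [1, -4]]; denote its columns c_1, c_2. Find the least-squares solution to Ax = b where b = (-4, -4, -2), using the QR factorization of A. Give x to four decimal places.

c_1 = (-2, 2, 1); ‖c_1‖ = 3.0000, so e_1 = (-0.6667, 0.6667, 0.3333).
e_1·c_2 = (-0.6667)·4 + 0.6667·3 + 0.3333·(-4) = -2.0000.
u_2 = c_2 + 2.0000·e_1 = (2.6667, 4.3333, -3.3333).
‖u_2‖ = 6.0828, so e_2 = (0.4384, 0.7124, -0.5480).
Qᵀb = (-0.6667, -3.5072).
Back-substitute: x_2 = -3.5072/6.0828 = -0.5766.
x_1 = (-0.6667 + 2.0000·(-0.5766))/3.0000 = -0.6066.

x = (-0.6066, -0.5766)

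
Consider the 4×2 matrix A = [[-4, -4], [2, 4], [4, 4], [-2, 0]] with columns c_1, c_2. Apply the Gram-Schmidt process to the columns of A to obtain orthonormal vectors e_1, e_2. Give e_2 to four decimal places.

c_1 = (-4, 2, 4, -2); ‖c_1‖ = 6.3246, so e_1 = (-0.6325, 0.3162, 0.6325, -0.3162).
e_1·c_2 = (-0.6325)·(-4) + 0.3162·4 + 0.6325·4 + (-0.3162)·0 = 6.3246.
u_2 = c_2 − 6.3246·e_1 = (0.0000, 2.0000, 0.0000, 2.0000).
‖u_2‖ = 2.8284, so e_2 = (0.0000, 0.7071, 0.0000, 0.7071).

e_2 = (0.0000, 0.7071, 0.0000, 0.7071)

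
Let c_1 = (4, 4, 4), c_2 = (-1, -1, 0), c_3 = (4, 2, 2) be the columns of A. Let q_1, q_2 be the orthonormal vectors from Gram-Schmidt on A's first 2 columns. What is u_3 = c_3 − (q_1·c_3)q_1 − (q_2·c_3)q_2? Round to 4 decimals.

u_3 = (1.0000, -1.0000, 0.0000)

c_1 = (4, 4, 4); ‖c_1‖ = 6.9282, so q_1 = (0.5774, 0.5774, 0.5774).
q_1·c_2 = 0.5774·(-1) + 0.5774·(-1) + 0.5774·0 = -1.1547.
u_2 = c_2 + 1.1547·q_1 = (-0.3333, -0.3333, 0.6667).
‖u_2‖ = 0.8165, so q_2 = (-0.4082, -0.4082, 0.8165).
q_1·c_3 = 0.5774·4 + 0.5774·2 + 0.5774·2 = 4.6188; q_2·c_3 = (-0.4082)·4 + (-0.4082)·2 + 0.8165·2 = -0.8165.
u_3 = c_3 − 4.6188·q_1 + 0.8165·q_2 = (1.0000, -1.0000, 0.0000).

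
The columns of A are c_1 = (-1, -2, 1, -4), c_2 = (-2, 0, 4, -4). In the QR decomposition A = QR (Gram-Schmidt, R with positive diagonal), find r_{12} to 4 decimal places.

r_{12} = 4.6904

c_1 = (-1, -2, 1, -4); ‖c_1‖ = 4.6904, so e_1 = (-0.2132, -0.4264, 0.2132, -0.8528).
r_{12} = e_1·c_2 = 4.6904.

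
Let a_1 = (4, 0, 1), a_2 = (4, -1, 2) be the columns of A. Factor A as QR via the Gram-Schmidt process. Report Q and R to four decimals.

q_1 = a_1/‖a_1‖ = (4, 0, 1)/4.1231 = (0.9701, 0.0000, 0.2425).
r_{12} = q_1·a_2 = 4.3656.
u_2 = a_2 − 4.3656·q_1 = (-0.2353, -1.0000, 0.9412).
‖u_2‖ = 1.3933, so q_2 = (-0.1689, -0.7177, 0.6755).

Q = [[0.9701, -0.1689], [0.0000, -0.7177], [0.2425, 0.6755]], R = [[4.1231, 4.3656], [0.0000, 1.3933]]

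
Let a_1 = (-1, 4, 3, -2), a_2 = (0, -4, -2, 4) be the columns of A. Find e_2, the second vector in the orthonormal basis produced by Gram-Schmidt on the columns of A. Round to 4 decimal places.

e_2 = (-0.4082, 0.0000, 0.4082, 0.8165)

e_1 = a_1/‖a_1‖ = (-1, 4, 3, -2)/5.4772 = (-0.1826, 0.7303, 0.5477, -0.3651).
r_{12} = e_1·a_2 = -5.4772.
u_2 = a_2 + 5.4772·e_1 = (-1.0000, 0.0000, 1.0000, 2.0000).
‖u_2‖ = 2.4495, so e_2 = (-0.4082, 0.0000, 0.4082, 0.8165).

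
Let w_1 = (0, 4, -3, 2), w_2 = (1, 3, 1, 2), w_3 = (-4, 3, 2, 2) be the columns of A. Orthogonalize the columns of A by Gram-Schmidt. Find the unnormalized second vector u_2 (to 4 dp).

u_2 = (1.0000, 1.2069, 2.3448, 1.1034)

q_1 = w_1/‖w_1‖ = (0, 4, -3, 2)/5.3852 = (0.0000, 0.7428, -0.5571, 0.3714).
r_{12} = q_1·w_2 = 2.4140.
u_2 = w_2 − 2.4140·q_1 = (1.0000, 1.2069, 2.3448, 1.1034).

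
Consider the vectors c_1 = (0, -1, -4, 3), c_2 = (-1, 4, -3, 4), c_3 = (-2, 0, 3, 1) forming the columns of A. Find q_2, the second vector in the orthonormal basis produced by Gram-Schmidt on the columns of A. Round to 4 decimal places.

q_2 = (-0.1938, 0.9244, 0.0149, 0.3280)

c_1 = (0, -1, -4, 3); ‖c_1‖ = 5.0990, so q_1 = (0.0000, -0.1961, -0.7845, 0.5883).
q_1·c_2 = 0.0000·(-1) + (-0.1961)·4 + (-0.7845)·(-3) + 0.5883·4 = 3.9223.
u_2 = c_2 − 3.9223·q_1 = (-1.0000, 4.7692, 0.0769, 1.6923).
‖u_2‖ = 5.1590, so q_2 = (-0.1938, 0.9244, 0.0149, 0.3280).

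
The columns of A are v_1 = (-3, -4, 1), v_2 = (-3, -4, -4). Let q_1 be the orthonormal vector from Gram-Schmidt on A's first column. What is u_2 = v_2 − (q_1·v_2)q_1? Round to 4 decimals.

u_2 = (-0.5769, -0.7692, -4.8077)

q_1 = v_1/‖v_1‖ = (-3, -4, 1)/5.0990 = (-0.5883, -0.7845, 0.1961).
r_{12} = q_1·v_2 = 4.1184.
u_2 = v_2 − 4.1184·q_1 = (-0.5769, -0.7692, -4.8077).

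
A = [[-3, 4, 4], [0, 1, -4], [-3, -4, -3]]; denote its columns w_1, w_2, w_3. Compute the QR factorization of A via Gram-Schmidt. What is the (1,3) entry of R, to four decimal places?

w_1 = (-3, 0, -3); ‖w_1‖ = 4.2426, so e_1 = (-0.7071, 0.0000, -0.7071).
r_{13} = e_1·w_3 = -0.7071.

r_{13} = -0.7071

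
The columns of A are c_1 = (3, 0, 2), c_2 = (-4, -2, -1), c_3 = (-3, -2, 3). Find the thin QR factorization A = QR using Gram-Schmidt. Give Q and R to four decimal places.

Q = [[0.8321, -0.3161, -0.4558], [0.0000, -0.8218, 0.5698], [0.5547, 0.4741, 0.6838]], R = [[3.6056, -3.8829, -0.8321], [0.0000, 2.4337, 4.0141], [0.0000, 0.0000, 2.2792]]

c_1 = (3, 0, 2); ‖c_1‖ = 3.6056, so q_1 = (0.8321, 0.0000, 0.5547).
q_1·c_2 = 0.8321·(-4) + 0.0000·(-2) + 0.5547·(-1) = -3.8829.
u_2 = c_2 + 3.8829·q_1 = (-0.7692, -2.0000, 1.1538).
‖u_2‖ = 2.4337, so q_2 = (-0.3161, -0.8218, 0.4741).
q_1·c_3 = 0.8321·(-3) + 0.0000·(-2) + 0.5547·3 = -0.8321; q_2·c_3 = (-0.3161)·(-3) + (-0.8218)·(-2) + 0.4741·3 = 4.0141.
u_3 = c_3 + 0.8321·q_1 − 4.0141·q_2 = (-1.0390, 1.2987, 1.5584).
‖u_3‖ = 2.2792, so q_3 = (-0.4558, 0.5698, 0.6838).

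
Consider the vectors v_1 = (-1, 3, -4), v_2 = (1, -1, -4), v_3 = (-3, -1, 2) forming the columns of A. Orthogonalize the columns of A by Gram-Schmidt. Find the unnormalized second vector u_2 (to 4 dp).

v_1 = (-1, 3, -4); ‖v_1‖ = 5.0990, so q_1 = (-0.1961, 0.5883, -0.7845).
q_1·v_2 = (-0.1961)·1 + 0.5883·(-1) + (-0.7845)·(-4) = 2.3534.
u_2 = v_2 − 2.3534·q_1 = (1.4615, -2.3846, -2.1538).

u_2 = (1.4615, -2.3846, -2.1538)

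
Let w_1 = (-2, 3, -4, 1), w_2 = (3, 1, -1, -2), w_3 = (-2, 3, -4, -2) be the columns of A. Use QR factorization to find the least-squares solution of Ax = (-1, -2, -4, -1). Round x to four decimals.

x = (-0.1405, -0.1289, 0.5587)

w_1 = (-2, 3, -4, 1); ‖w_1‖ = 5.4772, so e_1 = (-0.3651, 0.5477, -0.7303, 0.1826).
e_1·w_2 = (-0.3651)·3 + 0.5477·1 + (-0.7303)·(-1) + 0.1826·(-2) = -0.1826.
u_2 = w_2 + 0.1826·e_1 = (2.9333, 1.1000, -1.1333, -1.9667).
‖u_2‖ = 3.8687, so e_2 = (0.7582, 0.2843, -0.2930, -0.5084).
e_1·w_3 = (-0.3651)·(-2) + 0.5477·3 + (-0.7303)·(-4) + 0.1826·(-2) = 4.9295; e_2·w_3 = 0.7582·(-2) + 0.2843·3 + (-0.2930)·(-4) + (-0.5084)·(-2) = 1.5251.
u_3 = w_3 − 4.9295·e_1 − 1.5251·e_2 = (-1.3563, -0.1336, 0.0468, -2.1247).
‖u_3‖ = 2.5247, so e_3 = (-0.5372, -0.0529, 0.0185, -0.8416).
Qᵀb = (2.0083, 0.3533, 1.4106).
Back-substitute: x_3 = 1.4106/2.5247 = 0.5587.
x_2 = (0.3533 − 1.5251·0.5587)/3.8687 = -0.1289.
x_1 = (2.0083 + 0.1826·(-0.1289) − 4.9295·0.5587)/5.4772 = -0.1405.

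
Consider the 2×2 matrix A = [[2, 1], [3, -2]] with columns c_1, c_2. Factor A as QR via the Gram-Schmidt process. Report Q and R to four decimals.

Q = [[0.5547, 0.8321], [0.8321, -0.5547]], R = [[3.6056, -1.1094], [0.0000, 1.9415]]

c_1 = (2, 3); ‖c_1‖ = 3.6056, so e_1 = (0.5547, 0.8321).
e_1·c_2 = 0.5547·1 + 0.8321·(-2) = -1.1094.
u_2 = c_2 + 1.1094·e_1 = (1.6154, -1.0769).
‖u_2‖ = 1.9415, so e_2 = (0.8321, -0.5547).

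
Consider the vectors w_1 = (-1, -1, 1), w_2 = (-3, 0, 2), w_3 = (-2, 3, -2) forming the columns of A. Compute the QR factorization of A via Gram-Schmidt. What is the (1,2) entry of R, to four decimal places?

w_1 = (-1, -1, 1); ‖w_1‖ = 1.7321, so e_1 = (-0.5774, -0.5774, 0.5774).
r_{12} = e_1·w_2 = 2.8868.

r_{12} = 2.8868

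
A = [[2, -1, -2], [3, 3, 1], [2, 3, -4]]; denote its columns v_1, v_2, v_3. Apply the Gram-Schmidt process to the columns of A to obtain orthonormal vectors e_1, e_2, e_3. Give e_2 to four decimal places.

e_2 = (-0.8404, 0.2345, 0.4886)

v_1 = (2, 3, 2); ‖v_1‖ = 4.1231, so e_1 = (0.4851, 0.7276, 0.4851).
e_1·v_2 = 0.4851·(-1) + 0.7276·3 + 0.4851·3 = 3.1530.
u_2 = v_2 − 3.1530·e_1 = (-2.5294, 0.7059, 1.4706).
‖u_2‖ = 3.0098, so e_2 = (-0.8404, 0.2345, 0.4886).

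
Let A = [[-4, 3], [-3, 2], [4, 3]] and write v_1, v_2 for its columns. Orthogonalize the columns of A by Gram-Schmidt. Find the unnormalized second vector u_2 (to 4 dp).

u_2 = (2.4146, 1.5610, 3.5854)

q_1 = v_1/‖v_1‖ = (-4, -3, 4)/6.4031 = (-0.6247, -0.4685, 0.6247).
r_{12} = q_1·v_2 = -0.9370.
u_2 = v_2 + 0.9370·q_1 = (2.4146, 1.5610, 3.5854).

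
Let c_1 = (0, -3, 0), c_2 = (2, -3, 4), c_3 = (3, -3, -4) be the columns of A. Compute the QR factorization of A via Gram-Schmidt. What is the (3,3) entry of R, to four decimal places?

r_{33} = 4.4721

e_1 = c_1/‖c_1‖ = (0, -3, 0)/3.0000 = (0.0000, -1.0000, 0.0000).
r_{12} = e_1·c_2 = 3.0000.
u_2 = c_2 − 3.0000·e_1 = (2.0000, 0.0000, 4.0000).
‖u_2‖ = 4.4721, so e_2 = (0.4472, 0.0000, 0.8944).
r_{13} = e_1·c_3 = 3.0000; r_{23} = e_2·c_3 = -2.2361.
u_3 = c_3 − 3.0000·e_1 + 2.2361·e_2 = (4.0000, 0.0000, -2.0000).
r_{33} = ‖u_3‖ = 4.4721.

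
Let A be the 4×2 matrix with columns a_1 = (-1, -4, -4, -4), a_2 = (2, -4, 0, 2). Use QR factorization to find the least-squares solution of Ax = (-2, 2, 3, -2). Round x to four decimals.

q_1 = a_1/‖a_1‖ = (-1, -4, -4, -4)/7.0000 = (-0.1429, -0.5714, -0.5714, -0.5714).
r_{12} = q_1·a_2 = 0.8571.
u_2 = a_2 − 0.8571·q_1 = (2.1224, -3.5102, 0.4898, 2.4898).
‖u_2‖ = 4.8234, so q_2 = (0.4400, -0.7277, 0.1015, 0.5162).
Qᵀb = (-1.4286, -3.0633).
Back-substitute: x_2 = -3.0633/4.8234 = -0.6351.
x_1 = (-1.4286 − 0.8571·(-0.6351))/7.0000 = -0.1263.

x = (-0.1263, -0.6351)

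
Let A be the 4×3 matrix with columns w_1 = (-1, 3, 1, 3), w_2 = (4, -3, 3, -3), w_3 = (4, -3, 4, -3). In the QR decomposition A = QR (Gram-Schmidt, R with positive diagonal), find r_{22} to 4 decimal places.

r_{22} = 4.9950

w_1 = (-1, 3, 1, 3); ‖w_1‖ = 4.4721, so q_1 = (-0.2236, 0.6708, 0.2236, 0.6708).
q_1·w_2 = (-0.2236)·4 + 0.6708·(-3) + 0.2236·3 + 0.6708·(-3) = -4.2485.
u_2 = w_2 + 4.2485·q_1 = (3.0500, -0.1500, 3.9500, -0.1500).
r_{22} = ‖u_2‖ = 4.9950.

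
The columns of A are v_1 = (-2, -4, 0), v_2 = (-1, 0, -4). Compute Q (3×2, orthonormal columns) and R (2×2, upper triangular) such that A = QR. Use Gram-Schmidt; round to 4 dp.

Q = [[-0.4472, -0.1952], [-0.8944, 0.0976], [0.0000, -0.9759]], R = [[4.4721, 0.4472], [0.0000, 4.0988]]

q_1 = v_1/‖v_1‖ = (-2, -4, 0)/4.4721 = (-0.4472, -0.8944, 0.0000).
r_{12} = q_1·v_2 = 0.4472.
u_2 = v_2 − 0.4472·q_1 = (-0.8000, 0.4000, -4.0000).
‖u_2‖ = 4.0988, so q_2 = (-0.1952, 0.0976, -0.9759).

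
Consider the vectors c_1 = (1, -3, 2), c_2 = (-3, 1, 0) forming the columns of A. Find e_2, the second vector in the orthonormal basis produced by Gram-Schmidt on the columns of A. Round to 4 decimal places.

c_1 = (1, -3, 2); ‖c_1‖ = 3.7417, so e_1 = (0.2673, -0.8018, 0.5345).
e_1·c_2 = 0.2673·(-3) + (-0.8018)·1 + 0.5345·0 = -1.6036.
u_2 = c_2 + 1.6036·e_1 = (-2.5714, -0.2857, 0.8571).
‖u_2‖ = 2.7255, so e_2 = (-0.9435, -0.1048, 0.3145).

e_2 = (-0.9435, -0.1048, 0.3145)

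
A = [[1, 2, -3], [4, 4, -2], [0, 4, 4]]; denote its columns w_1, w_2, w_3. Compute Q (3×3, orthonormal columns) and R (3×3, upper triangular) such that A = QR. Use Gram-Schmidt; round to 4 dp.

w_1 = (1, 4, 0); ‖w_1‖ = 4.1231, so q_1 = (0.2425, 0.9701, 0.0000).
q_1·w_2 = 0.2425·2 + 0.9701·4 + 0.0000·4 = 4.3656.
u_2 = w_2 − 4.3656·q_1 = (0.9412, -0.2353, 4.0000).
‖u_2‖ = 4.1160, so q_2 = (0.2287, -0.0572, 0.9718).
q_1·w_3 = 0.2425·(-3) + 0.9701·(-2) + 0.0000·4 = -2.6679; q_2·w_3 = 0.2287·(-3) + (-0.0572)·(-2) + 0.9718·4 = 3.3156.
u_3 = w_3 + 2.6679·q_1 − 3.3156·q_2 = (-3.1111, 0.7778, 0.7778).
‖u_3‖ = 3.2998, so q_3 = (-0.9428, 0.2357, 0.2357).

Q = [[0.2425, 0.2287, -0.9428], [0.9701, -0.0572, 0.2357], [0.0000, 0.9718, 0.2357]], R = [[4.1231, 4.3656, -2.6679], [0.0000, 4.1160, 3.3156], [0.0000, 0.0000, 3.2998]]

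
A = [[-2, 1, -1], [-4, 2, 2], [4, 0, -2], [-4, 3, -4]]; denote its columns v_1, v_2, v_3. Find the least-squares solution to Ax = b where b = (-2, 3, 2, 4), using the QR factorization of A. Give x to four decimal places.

v_1 = (-2, -4, 4, -4); ‖v_1‖ = 7.2111, so q_1 = (-0.2774, -0.5547, 0.5547, -0.5547).
q_1·v_2 = (-0.2774)·1 + (-0.5547)·2 + 0.5547·0 + (-0.5547)·3 = -3.0509.
u_2 = v_2 + 3.0509·q_1 = (0.1538, 0.3077, 1.6923, 1.3077).
‖u_2‖ = 2.1662, so q_2 = (0.0710, 0.1420, 0.7812, 0.6037).
q_1·v_3 = (-0.2774)·(-1) + (-0.5547)·2 + 0.5547·(-2) + (-0.5547)·(-4) = 0.2774; q_2·v_3 = 0.0710·(-1) + 0.1420·2 + 0.7812·(-2) + 0.6037·(-4) = -3.7642.
u_3 = v_3 − 0.2774·q_1 + 3.7642·q_2 = (-0.6557, 2.6885, 0.7869, -1.5738).
‖u_3‖ = 3.2793, so q_3 = (-0.2000, 0.8198, 0.2400, -0.4799).
Qᵀb = (-2.2188, 4.2613, 1.4197).
Back-substitute: x_3 = 1.4197/3.2793 = 0.4329.
x_2 = (4.2613 + 3.7642·0.4329)/2.1662 = 2.7195.
x_1 = (-2.2188 + 3.0509·2.7195 − 0.2774·0.4329)/7.2111 = 0.8262.

x = (0.8262, 2.7195, 0.4329)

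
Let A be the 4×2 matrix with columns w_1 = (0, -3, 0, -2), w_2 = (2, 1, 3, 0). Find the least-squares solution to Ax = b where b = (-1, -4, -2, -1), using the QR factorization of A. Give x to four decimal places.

x = (0.9249, -0.6590)

q_1 = w_1/‖w_1‖ = (0, -3, 0, -2)/3.6056 = (0.0000, -0.8321, 0.0000, -0.5547).
r_{12} = q_1·w_2 = -0.8321.
u_2 = w_2 + 0.8321·q_1 = (2.0000, 0.3077, 3.0000, -0.4615).
‖u_2‖ = 3.6480, so q_2 = (0.5482, 0.0843, 0.8224, -0.1265).
Qᵀb = (3.8829, -2.4039).
Back-substitute: x_2 = -2.4039/3.6480 = -0.6590.
x_1 = (3.8829 + 0.8321·(-0.6590))/3.6056 = 0.9249.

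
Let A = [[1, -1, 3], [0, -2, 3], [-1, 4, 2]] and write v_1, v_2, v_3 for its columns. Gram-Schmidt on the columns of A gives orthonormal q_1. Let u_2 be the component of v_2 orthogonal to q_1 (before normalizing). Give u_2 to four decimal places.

u_2 = (1.5000, -2.0000, 1.5000)

v_1 = (1, 0, -1); ‖v_1‖ = 1.4142, so q_1 = (0.7071, 0.0000, -0.7071).
q_1·v_2 = 0.7071·(-1) + 0.0000·(-2) + (-0.7071)·4 = -3.5355.
u_2 = v_2 + 3.5355·q_1 = (1.5000, -2.0000, 1.5000).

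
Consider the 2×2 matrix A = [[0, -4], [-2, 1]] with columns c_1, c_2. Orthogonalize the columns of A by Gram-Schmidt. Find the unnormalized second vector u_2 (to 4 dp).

u_2 = (-4.0000, 0.0000)

q_1 = c_1/‖c_1‖ = (0, -2)/2.0000 = (0.0000, -1.0000).
r_{12} = q_1·c_2 = -1.0000.
u_2 = c_2 + 1.0000·q_1 = (-4.0000, 0.0000).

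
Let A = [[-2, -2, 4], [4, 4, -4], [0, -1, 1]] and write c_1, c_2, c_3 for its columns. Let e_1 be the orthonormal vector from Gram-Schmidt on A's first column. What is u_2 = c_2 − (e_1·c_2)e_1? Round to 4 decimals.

c_1 = (-2, 4, 0); ‖c_1‖ = 4.4721, so e_1 = (-0.4472, 0.8944, 0.0000).
e_1·c_2 = (-0.4472)·(-2) + 0.8944·4 + 0.0000·(-1) = 4.4721.
u_2 = c_2 − 4.4721·e_1 = (0.0000, 0.0000, -1.0000).

u_2 = (0.0000, 0.0000, -1.0000)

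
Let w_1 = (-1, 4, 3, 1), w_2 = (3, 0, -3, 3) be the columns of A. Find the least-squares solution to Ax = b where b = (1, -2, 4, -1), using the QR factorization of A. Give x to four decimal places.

x = (-0.0833, -0.4722)

e_1 = w_1/‖w_1‖ = (-1, 4, 3, 1)/5.1962 = (-0.1925, 0.7698, 0.5774, 0.1925).
r_{12} = e_1·w_2 = -1.7321.
u_2 = w_2 + 1.7321·e_1 = (2.6667, 1.3333, -2.0000, 3.3333).
‖u_2‖ = 4.8990, so e_2 = (0.5443, 0.2722, -0.4082, 0.6804).
Qᵀb = (0.3849, -2.3134).
Back-substitute: x_2 = -2.3134/4.8990 = -0.4722.
x_1 = (0.3849 + 1.7321·(-0.4722))/5.1962 = -0.0833.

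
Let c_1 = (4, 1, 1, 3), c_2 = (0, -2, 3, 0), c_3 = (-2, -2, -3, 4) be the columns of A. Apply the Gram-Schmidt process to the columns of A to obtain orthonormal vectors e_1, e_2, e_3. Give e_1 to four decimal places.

c_1 = (4, 1, 1, 3); ‖c_1‖ = 5.1962, so e_1 = (0.7698, 0.1925, 0.1925, 0.5774).

e_1 = (0.7698, 0.1925, 0.1925, 0.5774)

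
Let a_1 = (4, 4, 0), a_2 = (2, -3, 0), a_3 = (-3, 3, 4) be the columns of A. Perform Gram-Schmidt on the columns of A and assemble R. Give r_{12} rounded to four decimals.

r_{12} = -0.7071

a_1 = (4, 4, 0); ‖a_1‖ = 5.6569, so e_1 = (0.7071, 0.7071, 0.0000).
r_{12} = e_1·a_2 = -0.7071.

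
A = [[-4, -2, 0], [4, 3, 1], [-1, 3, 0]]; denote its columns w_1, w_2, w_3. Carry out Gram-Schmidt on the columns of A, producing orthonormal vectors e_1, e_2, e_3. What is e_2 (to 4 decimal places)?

e_1 = w_1/‖w_1‖ = (-4, 4, -1)/5.7446 = (-0.6963, 0.6963, -0.1741).
r_{12} = e_1·w_2 = 2.9593.
u_2 = w_2 − 2.9593·e_1 = (0.0606, 0.9394, 3.5152).
‖u_2‖ = 3.6390, so e_2 = (0.0167, 0.2581, 0.9660).

e_2 = (0.0167, 0.2581, 0.9660)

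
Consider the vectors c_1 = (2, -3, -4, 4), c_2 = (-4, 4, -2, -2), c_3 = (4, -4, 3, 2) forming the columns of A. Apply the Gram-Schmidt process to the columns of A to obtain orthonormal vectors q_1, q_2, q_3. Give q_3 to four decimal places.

c_1 = (2, -3, -4, 4); ‖c_1‖ = 6.7082, so q_1 = (0.2981, -0.4472, -0.5963, 0.5963).
q_1·c_2 = 0.2981·(-4) + (-0.4472)·4 + (-0.5963)·(-2) + 0.5963·(-2) = -2.9814.
u_2 = c_2 + 2.9814·q_1 = (-3.1111, 2.6667, -3.7778, -0.2222).
‖u_2‖ = 5.5777, so q_2 = (-0.5578, 0.4781, -0.6773, -0.0398).
q_1·c_3 = 0.2981·4 + (-0.4472)·(-4) + (-0.5963)·3 + 0.5963·2 = 2.3851; q_2·c_3 = (-0.5578)·4 + 0.4781·(-4) + (-0.6773)·3 + (-0.0398)·2 = -6.2550.
u_3 = c_3 − 2.3851·q_1 + 6.2550·q_2 = (-0.2000, 0.0571, 0.1857, 0.3286).
‖u_3‖ = 0.4309, so q_3 = (-0.4641, 0.1326, 0.4309, 0.7624).

q_3 = (-0.4641, 0.1326, 0.4309, 0.7624)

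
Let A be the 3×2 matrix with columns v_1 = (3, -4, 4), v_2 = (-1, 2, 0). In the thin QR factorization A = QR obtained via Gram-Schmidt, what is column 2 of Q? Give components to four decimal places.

e_2 = (-0.1363, 0.6475, 0.7498)

e_1 = v_1/‖v_1‖ = (3, -4, 4)/6.4031 = (0.4685, -0.6247, 0.6247).
r_{12} = e_1·v_2 = -1.7179.
u_2 = v_2 + 1.7179·e_1 = (-0.1951, 0.9268, 1.0732).
‖u_2‖ = 1.4314, so e_2 = (-0.1363, 0.6475, 0.7498).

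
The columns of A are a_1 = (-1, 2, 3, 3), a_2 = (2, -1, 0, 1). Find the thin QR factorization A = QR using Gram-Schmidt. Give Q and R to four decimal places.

e_1 = a_1/‖a_1‖ = (-1, 2, 3, 3)/4.7958 = (-0.2085, 0.4170, 0.6255, 0.6255).
r_{12} = e_1·a_2 = -0.2085.
u_2 = a_2 + 0.2085·e_1 = (1.9565, -0.9130, 0.1304, 1.1304).
‖u_2‖ = 2.4406, so e_2 = (0.8017, -0.3741, 0.0534, 0.4632).

Q = [[-0.2085, 0.8017], [0.4170, -0.3741], [0.6255, 0.0534], [0.6255, 0.4632]], R = [[4.7958, -0.2085], [0.0000, 2.4406]]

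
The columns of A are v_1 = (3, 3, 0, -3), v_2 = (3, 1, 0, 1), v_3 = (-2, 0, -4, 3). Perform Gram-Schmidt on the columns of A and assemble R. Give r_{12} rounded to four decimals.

r_{12} = 1.7321

v_1 = (3, 3, 0, -3); ‖v_1‖ = 5.1962, so e_1 = (0.5774, 0.5774, 0.0000, -0.5774).
r_{12} = e_1·v_2 = 1.7321.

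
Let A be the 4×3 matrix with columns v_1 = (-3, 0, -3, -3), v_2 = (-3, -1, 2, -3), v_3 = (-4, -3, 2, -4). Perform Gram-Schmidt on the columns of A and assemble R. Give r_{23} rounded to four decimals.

e_1 = v_1/‖v_1‖ = (-3, 0, -3, -3)/5.1962 = (-0.5774, 0.0000, -0.5774, -0.5774).
r_{12} = e_1·v_2 = 2.3094.
u_2 = v_2 − 2.3094·e_1 = (-1.6667, -1.0000, 3.3333, -1.6667).
‖u_2‖ = 4.2032, so e_2 = (-0.3965, -0.2379, 0.7931, -0.3965).
r_{23} = e_2·v_3 = 5.4721.

r_{23} = 5.4721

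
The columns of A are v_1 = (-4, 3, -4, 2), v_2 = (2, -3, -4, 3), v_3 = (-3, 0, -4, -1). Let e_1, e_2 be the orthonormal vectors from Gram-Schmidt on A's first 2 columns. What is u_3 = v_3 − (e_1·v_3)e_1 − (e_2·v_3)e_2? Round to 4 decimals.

v_1 = (-4, 3, -4, 2); ‖v_1‖ = 6.7082, so e_1 = (-0.5963, 0.4472, -0.5963, 0.2981).
e_1·v_2 = (-0.5963)·2 + 0.4472·(-3) + (-0.5963)·(-4) + 0.2981·3 = 0.7454.
u_2 = v_2 − 0.7454·e_1 = (2.4444, -3.3333, -3.5556, 2.7778).
‖u_2‖ = 6.1192, so e_2 = (0.3995, -0.5447, -0.5811, 0.4539).
e_1·v_3 = (-0.5963)·(-3) + 0.4472·0 + (-0.5963)·(-4) + 0.2981·(-1) = 3.8759; e_2·v_3 = 0.3995·(-3) + (-0.5447)·0 + (-0.5811)·(-4) + 0.4539·(-1) = 0.6718.
u_3 = v_3 − 3.8759·e_1 − 0.6718·e_2 = (-0.9573, -1.3674, -1.2985, -2.4605).

u_3 = (-0.9573, -1.3674, -1.2985, -2.4605)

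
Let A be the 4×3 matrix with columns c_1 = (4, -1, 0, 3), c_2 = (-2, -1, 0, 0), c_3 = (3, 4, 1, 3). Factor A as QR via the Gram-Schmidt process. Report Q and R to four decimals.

c_1 = (4, -1, 0, 3); ‖c_1‖ = 5.0990, so q_1 = (0.7845, -0.1961, 0.0000, 0.5883).
q_1·c_2 = 0.7845·(-2) + (-0.1961)·(-1) + 0.0000·0 + 0.5883·0 = -1.3728.
u_2 = c_2 + 1.3728·q_1 = (-0.9231, -1.2692, 0.0000, 0.8077).
‖u_2‖ = 1.7650, so q_2 = (-0.5230, -0.7191, 0.0000, 0.4576).
q_1·c_3 = 0.7845·3 + (-0.1961)·4 + 0.0000·1 + 0.5883·3 = 3.3340; q_2·c_3 = (-0.5230)·3 + (-0.7191)·4 + 0.0000·1 + 0.4576·3 = -3.0725.
u_3 = c_3 − 3.3340·q_1 + 3.0725·q_2 = (-1.2222, 2.4444, 1.0000, 2.4444).
‖u_3‖ = 3.8006, so q_3 = (-0.3216, 0.6432, 0.2631, 0.6432).

Q = [[0.7845, -0.5230, -0.3216], [-0.1961, -0.7191, 0.6432], [0.0000, 0.0000, 0.2631], [0.5883, 0.4576, 0.6432]], R = [[5.0990, -1.3728, 3.3340], [0.0000, 1.7650, -3.0725], [0.0000, 0.0000, 3.8006]]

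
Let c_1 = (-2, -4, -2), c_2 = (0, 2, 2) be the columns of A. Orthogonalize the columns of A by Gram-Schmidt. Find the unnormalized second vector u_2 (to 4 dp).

u_2 = (-1.0000, 0.0000, 1.0000)

e_1 = c_1/‖c_1‖ = (-2, -4, -2)/4.8990 = (-0.4082, -0.8165, -0.4082).
r_{12} = e_1·c_2 = -2.4495.
u_2 = c_2 + 2.4495·e_1 = (-1.0000, 0.0000, 1.0000).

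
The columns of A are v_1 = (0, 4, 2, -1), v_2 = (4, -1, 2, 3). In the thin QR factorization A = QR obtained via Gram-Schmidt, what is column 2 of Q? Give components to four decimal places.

v_1 = (0, 4, 2, -1); ‖v_1‖ = 4.5826, so q_1 = (0.0000, 0.8729, 0.4364, -0.2182).
q_1·v_2 = 0.0000·4 + 0.8729·(-1) + 0.4364·2 + (-0.2182)·3 = -0.6547.
u_2 = v_2 + 0.6547·q_1 = (4.0000, -0.4286, 2.2857, 2.8571).
‖u_2‖ = 5.4380, so q_2 = (0.7356, -0.0788, 0.4203, 0.5254).

q_2 = (0.7356, -0.0788, 0.4203, 0.5254)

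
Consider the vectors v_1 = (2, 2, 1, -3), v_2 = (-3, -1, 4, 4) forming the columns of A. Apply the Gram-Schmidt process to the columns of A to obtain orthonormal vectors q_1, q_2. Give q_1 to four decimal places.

q_1 = (0.4714, 0.4714, 0.2357, -0.7071)

v_1 = (2, 2, 1, -3); ‖v_1‖ = 4.2426, so q_1 = (0.4714, 0.4714, 0.2357, -0.7071).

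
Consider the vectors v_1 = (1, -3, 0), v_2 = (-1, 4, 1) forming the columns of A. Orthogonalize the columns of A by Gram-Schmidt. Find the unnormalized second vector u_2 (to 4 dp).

u_2 = (0.3000, 0.1000, 1.0000)

v_1 = (1, -3, 0); ‖v_1‖ = 3.1623, so e_1 = (0.3162, -0.9487, 0.0000).
e_1·v_2 = 0.3162·(-1) + (-0.9487)·4 + 0.0000·1 = -4.1110.
u_2 = v_2 + 4.1110·e_1 = (0.3000, 0.1000, 1.0000).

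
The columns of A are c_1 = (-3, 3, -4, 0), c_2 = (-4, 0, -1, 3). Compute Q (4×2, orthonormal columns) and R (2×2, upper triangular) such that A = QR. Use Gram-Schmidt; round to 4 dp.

e_1 = c_1/‖c_1‖ = (-3, 3, -4, 0)/5.8310 = (-0.5145, 0.5145, -0.6860, 0.0000).
r_{12} = e_1·c_2 = 2.7440.
u_2 = c_2 − 2.7440·e_1 = (-2.5882, -1.4118, 0.8824, 3.0000).
‖u_2‖ = 4.2977, so e_2 = (-0.6022, -0.3285, 0.2053, 0.6980).

Q = [[-0.5145, -0.6022], [0.5145, -0.3285], [-0.6860, 0.2053], [0.0000, 0.6980]], R = [[5.8310, 2.7440], [0.0000, 4.2977]]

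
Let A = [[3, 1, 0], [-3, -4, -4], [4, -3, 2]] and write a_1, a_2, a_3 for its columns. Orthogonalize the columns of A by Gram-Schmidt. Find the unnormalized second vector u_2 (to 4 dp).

a_1 = (3, -3, 4); ‖a_1‖ = 5.8310, so q_1 = (0.5145, -0.5145, 0.6860).
q_1·a_2 = 0.5145·1 + (-0.5145)·(-4) + 0.6860·(-3) = 0.5145.
u_2 = a_2 − 0.5145·q_1 = (0.7353, -3.7353, -3.3529).

u_2 = (0.7353, -3.7353, -3.3529)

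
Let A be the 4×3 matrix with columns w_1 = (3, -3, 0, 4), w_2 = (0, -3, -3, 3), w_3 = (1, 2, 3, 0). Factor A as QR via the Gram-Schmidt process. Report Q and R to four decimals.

e_1 = w_1/‖w_1‖ = (3, -3, 0, 4)/5.8310 = (0.5145, -0.5145, 0.0000, 0.6860).
r_{12} = e_1·w_2 = 3.6015.
u_2 = w_2 − 3.6015·e_1 = (-1.8529, -1.1471, -3.0000, 0.5294).
‖u_2‖ = 3.7456, so e_2 = (-0.4947, -0.3062, -0.8009, 0.1413).
r_{13} = e_1·w_3 = -0.5145; r_{23} = e_2·w_3 = -3.5100.
u_3 = w_3 + 0.5145·e_1 + 3.5100·e_2 = (-0.4717, 0.6604, 0.1887, 0.8491).
‖u_3‖ = 1.1896, so e_3 = (-0.3965, 0.5551, 0.1586, 0.7137).

Q = [[0.5145, -0.4947, -0.3965], [-0.5145, -0.3062, 0.5551], [0.0000, -0.8009, 0.1586], [0.6860, 0.1413, 0.7137]], R = [[5.8310, 3.6015, -0.5145], [0.0000, 3.7456, -3.5100], [0.0000, 0.0000, 1.1896]]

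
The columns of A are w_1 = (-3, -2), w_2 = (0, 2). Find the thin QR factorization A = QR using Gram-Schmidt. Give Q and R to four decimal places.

Q = [[-0.8321, -0.5547], [-0.5547, 0.8321]], R = [[3.6056, -1.1094], [0.0000, 1.6641]]

w_1 = (-3, -2); ‖w_1‖ = 3.6056, so e_1 = (-0.8321, -0.5547).
e_1·w_2 = (-0.8321)·0 + (-0.5547)·2 = -1.1094.
u_2 = w_2 + 1.1094·e_1 = (-0.9231, 1.3846).
‖u_2‖ = 1.6641, so e_2 = (-0.5547, 0.8321).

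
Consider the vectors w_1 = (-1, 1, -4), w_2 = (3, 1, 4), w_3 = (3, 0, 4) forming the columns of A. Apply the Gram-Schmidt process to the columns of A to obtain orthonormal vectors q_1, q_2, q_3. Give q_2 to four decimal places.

q_1 = w_1/‖w_1‖ = (-1, 1, -4)/4.2426 = (-0.2357, 0.2357, -0.9428).
r_{12} = q_1·w_2 = -4.2426.
u_2 = w_2 + 4.2426·q_1 = (2.0000, 2.0000, 0.0000).
‖u_2‖ = 2.8284, so q_2 = (0.7071, 0.7071, 0.0000).

q_2 = (0.7071, 0.7071, 0.0000)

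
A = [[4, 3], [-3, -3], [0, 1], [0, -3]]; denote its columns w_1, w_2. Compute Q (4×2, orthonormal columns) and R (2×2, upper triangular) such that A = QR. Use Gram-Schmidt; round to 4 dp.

w_1 = (4, -3, 0, 0); ‖w_1‖ = 5.0000, so e_1 = (0.8000, -0.6000, 0.0000, 0.0000).
e_1·w_2 = 0.8000·3 + (-0.6000)·(-3) + 0.0000·1 + 0.0000·(-3) = 4.2000.
u_2 = w_2 − 4.2000·e_1 = (-0.3600, -0.4800, 1.0000, -3.0000).
‖u_2‖ = 3.2187, so e_2 = (-0.1118, -0.1491, 0.3107, -0.9321).

Q = [[0.8000, -0.1118], [-0.6000, -0.1491], [0.0000, 0.3107], [0.0000, -0.9321]], R = [[5.0000, 4.2000], [0.0000, 3.2187]]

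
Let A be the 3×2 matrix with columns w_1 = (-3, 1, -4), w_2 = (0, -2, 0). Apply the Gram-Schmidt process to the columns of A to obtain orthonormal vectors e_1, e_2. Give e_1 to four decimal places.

e_1 = (-0.5883, 0.1961, -0.7845)

w_1 = (-3, 1, -4); ‖w_1‖ = 5.0990, so e_1 = (-0.5883, 0.1961, -0.7845).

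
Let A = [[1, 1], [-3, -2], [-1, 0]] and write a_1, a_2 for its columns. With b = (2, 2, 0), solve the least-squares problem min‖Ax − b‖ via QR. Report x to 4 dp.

x = (-1.0000, 1.0000)

a_1 = (1, -3, -1); ‖a_1‖ = 3.3166, so q_1 = (0.3015, -0.9045, -0.3015).
q_1·a_2 = 0.3015·1 + (-0.9045)·(-2) + (-0.3015)·0 = 2.1106.
u_2 = a_2 − 2.1106·q_1 = (0.3636, -0.0909, 0.6364).
‖u_2‖ = 0.7385, so q_2 = (0.4924, -0.1231, 0.8616).
Qᵀb = (-1.2060, 0.7385).
Back-substitute: x_2 = 0.7385/0.7385 = 1.0000.
x_1 = (-1.2060 − 2.1106·1.0000)/3.3166 = -1.0000.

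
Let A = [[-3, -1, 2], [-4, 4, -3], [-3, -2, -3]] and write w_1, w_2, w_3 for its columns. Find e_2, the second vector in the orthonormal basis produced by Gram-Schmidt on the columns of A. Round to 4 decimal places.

e_2 = (-0.3658, 0.7182, -0.5919)

w_1 = (-3, -4, -3); ‖w_1‖ = 5.8310, so e_1 = (-0.5145, -0.6860, -0.5145).
e_1·w_2 = (-0.5145)·(-1) + (-0.6860)·4 + (-0.5145)·(-2) = -1.2005.
u_2 = w_2 + 1.2005·e_1 = (-1.6176, 3.1765, -2.6176).
‖u_2‖ = 4.4225, so e_2 = (-0.3658, 0.7182, -0.5919).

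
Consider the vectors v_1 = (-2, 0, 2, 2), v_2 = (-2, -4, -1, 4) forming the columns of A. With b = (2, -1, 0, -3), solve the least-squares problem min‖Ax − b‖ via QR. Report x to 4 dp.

v_1 = (-2, 0, 2, 2); ‖v_1‖ = 3.4641, so q_1 = (-0.5774, 0.0000, 0.5774, 0.5774).
q_1·v_2 = (-0.5774)·(-2) + 0.0000·(-4) + 0.5774·(-1) + 0.5774·4 = 2.8868.
u_2 = v_2 − 2.8868·q_1 = (-0.3333, -4.0000, -2.6667, 2.3333).
‖u_2‖ = 5.3541, so q_2 = (-0.0623, -0.7471, -0.4981, 0.4358).
Qᵀb = (-2.8868, -0.6848).
Back-substitute: x_2 = -0.6848/5.3541 = -0.1279.
x_1 = (-2.8868 − 2.8868·(-0.1279))/3.4641 = -0.7267.

x = (-0.7267, -0.1279)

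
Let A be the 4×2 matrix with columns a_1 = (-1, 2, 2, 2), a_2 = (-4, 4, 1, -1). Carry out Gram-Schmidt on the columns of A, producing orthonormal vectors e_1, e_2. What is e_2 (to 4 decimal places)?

e_1 = a_1/‖a_1‖ = (-1, 2, 2, 2)/3.6056 = (-0.2774, 0.5547, 0.5547, 0.5547).
r_{12} = e_1·a_2 = 3.3282.
u_2 = a_2 − 3.3282·e_1 = (-3.0769, 2.1538, -0.8462, -2.8462).
‖u_2‖ = 4.7878, so e_2 = (-0.6427, 0.4499, -0.1767, -0.5945).

e_2 = (-0.6427, 0.4499, -0.1767, -0.5945)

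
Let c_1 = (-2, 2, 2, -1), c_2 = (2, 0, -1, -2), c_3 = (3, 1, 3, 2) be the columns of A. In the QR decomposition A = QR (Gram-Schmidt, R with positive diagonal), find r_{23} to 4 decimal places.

r_{23} = -0.3588

e_1 = c_1/‖c_1‖ = (-2, 2, 2, -1)/3.6056 = (-0.5547, 0.5547, 0.5547, -0.2774).
r_{12} = e_1·c_2 = -1.1094.
u_2 = c_2 + 1.1094·e_1 = (1.3846, 0.6154, -0.3846, -2.3077).
‖u_2‖ = 2.7873, so e_2 = (0.4968, 0.2208, -0.1380, -0.8279).
r_{23} = e_2·c_3 = -0.3588.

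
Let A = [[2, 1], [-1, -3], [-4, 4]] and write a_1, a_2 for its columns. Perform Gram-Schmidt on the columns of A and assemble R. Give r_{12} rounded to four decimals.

r_{12} = -2.4004

a_1 = (2, -1, -4); ‖a_1‖ = 4.5826, so e_1 = (0.4364, -0.2182, -0.8729).
r_{12} = e_1·a_2 = -2.4004.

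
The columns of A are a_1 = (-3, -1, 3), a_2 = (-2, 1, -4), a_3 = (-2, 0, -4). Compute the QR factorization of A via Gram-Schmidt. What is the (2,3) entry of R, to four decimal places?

a_1 = (-3, -1, 3); ‖a_1‖ = 4.3589, so q_1 = (-0.6882, -0.2294, 0.6882).
q_1·a_2 = (-0.6882)·(-2) + (-0.2294)·1 + 0.6882·(-4) = -1.6059.
u_2 = a_2 + 1.6059·q_1 = (-3.1053, 0.6316, -2.8947).
‖u_2‖ = 4.2920, so q_2 = (-0.7235, 0.1472, -0.6745).
r_{23} = q_2·a_3 = 4.1448.

r_{23} = 4.1448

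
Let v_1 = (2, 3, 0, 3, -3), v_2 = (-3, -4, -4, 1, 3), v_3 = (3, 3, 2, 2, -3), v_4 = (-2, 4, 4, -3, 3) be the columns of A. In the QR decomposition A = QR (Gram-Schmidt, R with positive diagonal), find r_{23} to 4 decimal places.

r_{23} = -2.2435

v_1 = (2, 3, 0, 3, -3); ‖v_1‖ = 5.5678, so e_1 = (0.3592, 0.5388, 0.0000, 0.5388, -0.5388).
e_1·v_2 = 0.3592·(-3) + 0.5388·(-4) + 0.0000·(-4) + 0.5388·1 + (-0.5388)·3 = -4.3105.
u_2 = v_2 + 4.3105·e_1 = (-1.4516, -1.6774, -4.0000, 3.3226, 0.6774).
‖u_2‖ = 5.6938, so e_2 = (-0.2549, -0.2946, -0.7025, 0.5835, 0.1190).
r_{23} = e_2·v_3 = -2.2435.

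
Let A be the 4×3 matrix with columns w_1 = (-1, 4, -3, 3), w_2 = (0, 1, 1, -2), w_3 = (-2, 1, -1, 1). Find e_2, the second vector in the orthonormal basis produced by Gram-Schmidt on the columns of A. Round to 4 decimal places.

e_2 = (-0.0621, 0.6835, 0.2485, -0.6835)

e_1 = w_1/‖w_1‖ = (-1, 4, -3, 3)/5.9161 = (-0.1690, 0.6761, -0.5071, 0.5071).
r_{12} = e_1·w_2 = -0.8452.
u_2 = w_2 + 0.8452·e_1 = (-0.1429, 1.5714, 0.5714, -1.5714).
‖u_2‖ = 2.2991, so e_2 = (-0.0621, 0.6835, 0.2485, -0.6835).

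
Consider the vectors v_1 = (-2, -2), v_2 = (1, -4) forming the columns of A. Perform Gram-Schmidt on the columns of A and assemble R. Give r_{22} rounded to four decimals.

r_{22} = 3.5355

q_1 = v_1/‖v_1‖ = (-2, -2)/2.8284 = (-0.7071, -0.7071).
r_{12} = q_1·v_2 = 2.1213.
u_2 = v_2 − 2.1213·q_1 = (2.5000, -2.5000).
r_{22} = ‖u_2‖ = 3.5355.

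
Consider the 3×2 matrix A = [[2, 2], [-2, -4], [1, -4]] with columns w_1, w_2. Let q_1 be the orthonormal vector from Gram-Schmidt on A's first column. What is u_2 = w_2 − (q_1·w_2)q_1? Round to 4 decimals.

w_1 = (2, -2, 1); ‖w_1‖ = 3.0000, so q_1 = (0.6667, -0.6667, 0.3333).
q_1·w_2 = 0.6667·2 + (-0.6667)·(-4) + 0.3333·(-4) = 2.6667.
u_2 = w_2 − 2.6667·q_1 = (0.2222, -2.2222, -4.8889).

u_2 = (0.2222, -2.2222, -4.8889)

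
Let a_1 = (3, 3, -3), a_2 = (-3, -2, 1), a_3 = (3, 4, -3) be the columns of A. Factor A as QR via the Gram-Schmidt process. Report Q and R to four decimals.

e_1 = a_1/‖a_1‖ = (3, 3, -3)/5.1962 = (0.5774, 0.5774, -0.5774).
r_{12} = e_1·a_2 = -3.4641.
u_2 = a_2 + 3.4641·e_1 = (-1.0000, 0.0000, -1.0000).
‖u_2‖ = 1.4142, so e_2 = (-0.7071, 0.0000, -0.7071).
r_{13} = e_1·a_3 = 5.7735; r_{23} = e_2·a_3 = 0.0000.
u_3 = a_3 − 5.7735·e_1 + 0.0000·e_2 = (-0.3333, 0.6667, 0.3333).
‖u_3‖ = 0.8165, so e_3 = (-0.4082, 0.8165, 0.4082).

Q = [[0.5774, -0.7071, -0.4082], [0.5774, 0.0000, 0.8165], [-0.5774, -0.7071, 0.4082]], R = [[5.1962, -3.4641, 5.7735], [0.0000, 1.4142, 0.0000], [0.0000, 0.0000, 0.8165]]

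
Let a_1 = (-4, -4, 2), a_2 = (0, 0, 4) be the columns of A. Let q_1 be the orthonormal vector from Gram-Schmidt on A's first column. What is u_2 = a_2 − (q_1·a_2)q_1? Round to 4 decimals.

u_2 = (0.8889, 0.8889, 3.5556)

a_1 = (-4, -4, 2); ‖a_1‖ = 6.0000, so q_1 = (-0.6667, -0.6667, 0.3333).
q_1·a_2 = (-0.6667)·0 + (-0.6667)·0 + 0.3333·4 = 1.3333.
u_2 = a_2 − 1.3333·q_1 = (0.8889, 0.8889, 3.5556).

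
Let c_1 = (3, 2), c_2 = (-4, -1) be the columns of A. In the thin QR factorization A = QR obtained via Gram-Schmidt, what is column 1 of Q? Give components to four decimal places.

q_1 = c_1/‖c_1‖ = (3, 2)/3.6056 = (0.8321, 0.5547).

q_1 = (0.8321, 0.5547)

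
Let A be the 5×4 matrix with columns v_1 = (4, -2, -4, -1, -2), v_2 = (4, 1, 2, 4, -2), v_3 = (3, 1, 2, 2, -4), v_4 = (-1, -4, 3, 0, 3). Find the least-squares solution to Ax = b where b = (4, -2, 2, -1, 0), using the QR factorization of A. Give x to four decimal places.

x = (0.4410, 0.0177, 0.4782, 0.6438)

e_1 = v_1/‖v_1‖ = (4, -2, -4, -1, -2)/6.4031 = (0.6247, -0.3123, -0.6247, -0.1562, -0.3123).
r_{12} = e_1·v_2 = 0.9370.
u_2 = v_2 − 0.9370·e_1 = (3.4146, 1.2927, 2.5854, 4.1463, -1.7073).
‖u_2‖ = 6.3342, so e_2 = (0.5391, 0.2041, 0.4082, 0.6546, -0.2695).
r_{13} = e_1·v_3 = 1.2494; r_{23} = e_2·v_3 = 5.0250.
u_3 = v_3 − 1.2494·e_1 − 5.0250·e_2 = (-0.4894, 0.3647, 0.7295, -1.0942, -2.2553).
‖u_3‖ = 2.6811, so e_3 = (-0.1825, 0.1360, 0.2721, -0.4081, -0.8412).
r_{14} = e_1·v_4 = -2.1864; r_{24} = e_2·v_4 = -0.9395; r_{34} = e_3·v_4 = -2.0689.
u_4 = v_4 + 2.1864·e_1 + 0.9395·e_2 + 2.0689·e_3 = (0.4947, -4.2097, 2.5805, -0.5708, 0.3235).
‖u_4‖ = 5.0056, so e_4 = (0.0988, -0.8410, 0.5155, -0.1140, 0.0646).
Qᵀb = (2.0303, 1.9099, -0.0499, 3.2224).
Back-substitute: x_4 = 3.2224/5.0056 = 0.6438.
x_3 = (-0.0499 + 2.0689·0.6438)/2.6811 = 0.4782.
x_2 = (1.9099 − 5.0250·0.4782 + 0.9395·0.6438)/6.3342 = 0.0177.
x_1 = (2.0303 − 0.9370·0.0177 − 1.2494·0.4782 + 2.1864·0.6438)/6.4031 = 0.4410.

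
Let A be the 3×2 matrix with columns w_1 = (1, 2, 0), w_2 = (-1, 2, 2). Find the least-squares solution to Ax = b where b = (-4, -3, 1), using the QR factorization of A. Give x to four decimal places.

x = (-2.5000, 0.8333)

w_1 = (1, 2, 0); ‖w_1‖ = 2.2361, so q_1 = (0.4472, 0.8944, 0.0000).
q_1·w_2 = 0.4472·(-1) + 0.8944·2 + 0.0000·2 = 1.3416.
u_2 = w_2 − 1.3416·q_1 = (-1.6000, 0.8000, 2.0000).
‖u_2‖ = 2.6833, so q_2 = (-0.5963, 0.2981, 0.7454).
Qᵀb = (-4.4721, 2.2361).
Back-substitute: x_2 = 2.2361/2.6833 = 0.8333.
x_1 = (-4.4721 − 1.3416·0.8333)/2.2361 = -2.5000.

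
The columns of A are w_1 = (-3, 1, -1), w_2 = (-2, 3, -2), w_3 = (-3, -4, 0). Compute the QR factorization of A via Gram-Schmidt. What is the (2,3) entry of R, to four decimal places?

r_{23} = -4.4907

w_1 = (-3, 1, -1); ‖w_1‖ = 3.3166, so q_1 = (-0.9045, 0.3015, -0.3015).
q_1·w_2 = (-0.9045)·(-2) + 0.3015·3 + (-0.3015)·(-2) = 3.3166.
u_2 = w_2 − 3.3166·q_1 = (1.0000, 2.0000, -1.0000).
‖u_2‖ = 2.4495, so q_2 = (0.4082, 0.8165, -0.4082).
r_{23} = q_2·w_3 = -4.4907.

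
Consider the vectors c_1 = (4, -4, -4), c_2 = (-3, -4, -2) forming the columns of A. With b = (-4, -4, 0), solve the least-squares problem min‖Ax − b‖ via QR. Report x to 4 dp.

c_1 = (4, -4, -4); ‖c_1‖ = 6.9282, so q_1 = (0.5774, -0.5774, -0.5774).
q_1·c_2 = 0.5774·(-3) + (-0.5774)·(-4) + (-0.5774)·(-2) = 1.7321.
u_2 = c_2 − 1.7321·q_1 = (-4.0000, -3.0000, -1.0000).
‖u_2‖ = 5.0990, so q_2 = (-0.7845, -0.5883, -0.1961).
Qᵀb = (0.0000, 5.4913).
Back-substitute: x_2 = 5.4913/5.0990 = 1.0769.
x_1 = (0.0000 − 1.7321·1.0769)/6.9282 = -0.2692.

x = (-0.2692, 1.0769)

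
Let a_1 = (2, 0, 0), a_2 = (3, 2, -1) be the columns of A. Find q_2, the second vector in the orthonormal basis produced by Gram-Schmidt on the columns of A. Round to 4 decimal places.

q_2 = (0.0000, 0.8944, -0.4472)

q_1 = a_1/‖a_1‖ = (2, 0, 0)/2.0000 = (1.0000, 0.0000, 0.0000).
r_{12} = q_1·a_2 = 3.0000.
u_2 = a_2 − 3.0000·q_1 = (0.0000, 2.0000, -1.0000).
‖u_2‖ = 2.2361, so q_2 = (0.0000, 0.8944, -0.4472).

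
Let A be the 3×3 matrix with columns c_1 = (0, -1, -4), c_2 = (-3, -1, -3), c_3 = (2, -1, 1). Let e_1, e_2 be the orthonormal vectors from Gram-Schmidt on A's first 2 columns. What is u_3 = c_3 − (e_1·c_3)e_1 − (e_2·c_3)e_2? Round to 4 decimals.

c_1 = (0, -1, -4); ‖c_1‖ = 4.1231, so e_1 = (0.0000, -0.2425, -0.9701).
e_1·c_2 = 0.0000·(-3) + (-0.2425)·(-1) + (-0.9701)·(-3) = 3.1530.
u_2 = c_2 − 3.1530·e_1 = (-3.0000, -0.2353, 0.0588).
‖u_2‖ = 3.0098, so e_2 = (-0.9967, -0.0782, 0.0195).
e_1·c_3 = 0.0000·2 + (-0.2425)·(-1) + (-0.9701)·1 = -0.7276; e_2·c_3 = (-0.9967)·2 + (-0.0782)·(-1) + 0.0195·1 = -1.8958.
u_3 = c_3 + 0.7276·e_1 + 1.8958·e_2 = (0.1104, -1.3247, 0.3312).

u_3 = (0.1104, -1.3247, 0.3312)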